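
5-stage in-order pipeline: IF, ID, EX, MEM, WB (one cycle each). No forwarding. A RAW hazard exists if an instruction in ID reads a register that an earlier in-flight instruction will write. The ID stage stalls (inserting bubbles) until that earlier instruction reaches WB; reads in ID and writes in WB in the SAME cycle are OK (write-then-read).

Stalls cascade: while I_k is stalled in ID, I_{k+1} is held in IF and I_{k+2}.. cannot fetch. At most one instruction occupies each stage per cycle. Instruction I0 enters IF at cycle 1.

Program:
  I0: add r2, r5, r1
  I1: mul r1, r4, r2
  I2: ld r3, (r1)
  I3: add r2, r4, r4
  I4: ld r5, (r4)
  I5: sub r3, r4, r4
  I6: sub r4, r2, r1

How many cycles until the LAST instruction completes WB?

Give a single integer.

Answer: 15

Derivation:
I0 add r2 <- r5,r1: IF@1 ID@2 stall=0 (-) EX@3 MEM@4 WB@5
I1 mul r1 <- r4,r2: IF@2 ID@3 stall=2 (RAW on I0.r2 (WB@5)) EX@6 MEM@7 WB@8
I2 ld r3 <- r1: IF@3 ID@6 stall=2 (RAW on I1.r1 (WB@8)) EX@9 MEM@10 WB@11
I3 add r2 <- r4,r4: IF@6 ID@9 stall=0 (-) EX@10 MEM@11 WB@12
I4 ld r5 <- r4: IF@9 ID@10 stall=0 (-) EX@11 MEM@12 WB@13
I5 sub r3 <- r4,r4: IF@10 ID@11 stall=0 (-) EX@12 MEM@13 WB@14
I6 sub r4 <- r2,r1: IF@11 ID@12 stall=0 (-) EX@13 MEM@14 WB@15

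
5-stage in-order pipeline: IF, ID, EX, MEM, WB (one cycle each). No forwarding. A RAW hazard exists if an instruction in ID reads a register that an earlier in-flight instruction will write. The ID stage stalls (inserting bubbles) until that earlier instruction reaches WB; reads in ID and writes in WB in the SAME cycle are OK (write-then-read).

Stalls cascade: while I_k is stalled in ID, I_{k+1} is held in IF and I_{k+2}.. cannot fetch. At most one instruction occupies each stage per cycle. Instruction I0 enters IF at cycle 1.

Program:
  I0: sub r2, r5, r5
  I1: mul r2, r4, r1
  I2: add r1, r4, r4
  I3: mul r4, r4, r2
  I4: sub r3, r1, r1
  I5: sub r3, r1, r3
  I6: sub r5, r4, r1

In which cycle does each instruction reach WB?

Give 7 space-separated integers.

Answer: 5 6 7 9 10 13 14

Derivation:
I0 sub r2 <- r5,r5: IF@1 ID@2 stall=0 (-) EX@3 MEM@4 WB@5
I1 mul r2 <- r4,r1: IF@2 ID@3 stall=0 (-) EX@4 MEM@5 WB@6
I2 add r1 <- r4,r4: IF@3 ID@4 stall=0 (-) EX@5 MEM@6 WB@7
I3 mul r4 <- r4,r2: IF@4 ID@5 stall=1 (RAW on I1.r2 (WB@6)) EX@7 MEM@8 WB@9
I4 sub r3 <- r1,r1: IF@5 ID@7 stall=0 (-) EX@8 MEM@9 WB@10
I5 sub r3 <- r1,r3: IF@7 ID@8 stall=2 (RAW on I4.r3 (WB@10)) EX@11 MEM@12 WB@13
I6 sub r5 <- r4,r1: IF@8 ID@11 stall=0 (-) EX@12 MEM@13 WB@14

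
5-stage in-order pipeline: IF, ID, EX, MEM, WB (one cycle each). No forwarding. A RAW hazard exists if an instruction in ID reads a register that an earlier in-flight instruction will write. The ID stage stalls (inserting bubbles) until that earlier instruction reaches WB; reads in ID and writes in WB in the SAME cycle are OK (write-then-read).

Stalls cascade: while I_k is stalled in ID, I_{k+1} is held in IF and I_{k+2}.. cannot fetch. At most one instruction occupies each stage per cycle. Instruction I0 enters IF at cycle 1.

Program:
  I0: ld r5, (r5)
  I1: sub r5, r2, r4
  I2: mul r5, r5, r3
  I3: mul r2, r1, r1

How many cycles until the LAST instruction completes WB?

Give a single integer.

Answer: 10

Derivation:
I0 ld r5 <- r5: IF@1 ID@2 stall=0 (-) EX@3 MEM@4 WB@5
I1 sub r5 <- r2,r4: IF@2 ID@3 stall=0 (-) EX@4 MEM@5 WB@6
I2 mul r5 <- r5,r3: IF@3 ID@4 stall=2 (RAW on I1.r5 (WB@6)) EX@7 MEM@8 WB@9
I3 mul r2 <- r1,r1: IF@4 ID@7 stall=0 (-) EX@8 MEM@9 WB@10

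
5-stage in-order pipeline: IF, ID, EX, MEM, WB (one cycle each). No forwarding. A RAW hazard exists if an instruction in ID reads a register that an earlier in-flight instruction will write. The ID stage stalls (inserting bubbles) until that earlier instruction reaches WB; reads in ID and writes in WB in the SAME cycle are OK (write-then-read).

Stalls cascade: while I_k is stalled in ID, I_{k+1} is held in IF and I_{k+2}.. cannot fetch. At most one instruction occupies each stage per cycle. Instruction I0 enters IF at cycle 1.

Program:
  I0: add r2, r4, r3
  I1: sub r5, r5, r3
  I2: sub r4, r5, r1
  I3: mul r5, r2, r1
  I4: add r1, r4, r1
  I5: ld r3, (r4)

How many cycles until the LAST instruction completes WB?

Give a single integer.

I0 add r2 <- r4,r3: IF@1 ID@2 stall=0 (-) EX@3 MEM@4 WB@5
I1 sub r5 <- r5,r3: IF@2 ID@3 stall=0 (-) EX@4 MEM@5 WB@6
I2 sub r4 <- r5,r1: IF@3 ID@4 stall=2 (RAW on I1.r5 (WB@6)) EX@7 MEM@8 WB@9
I3 mul r5 <- r2,r1: IF@4 ID@7 stall=0 (-) EX@8 MEM@9 WB@10
I4 add r1 <- r4,r1: IF@7 ID@8 stall=1 (RAW on I2.r4 (WB@9)) EX@10 MEM@11 WB@12
I5 ld r3 <- r4: IF@8 ID@10 stall=0 (-) EX@11 MEM@12 WB@13

Answer: 13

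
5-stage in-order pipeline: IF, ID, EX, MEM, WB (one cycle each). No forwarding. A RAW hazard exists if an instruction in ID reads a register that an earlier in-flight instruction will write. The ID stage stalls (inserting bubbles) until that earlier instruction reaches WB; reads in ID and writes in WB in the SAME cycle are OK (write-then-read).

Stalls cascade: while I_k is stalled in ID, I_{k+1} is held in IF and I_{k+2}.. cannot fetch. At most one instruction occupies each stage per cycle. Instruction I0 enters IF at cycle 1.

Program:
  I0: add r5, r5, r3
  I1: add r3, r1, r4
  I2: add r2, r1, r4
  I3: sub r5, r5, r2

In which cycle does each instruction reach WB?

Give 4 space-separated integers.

Answer: 5 6 7 10

Derivation:
I0 add r5 <- r5,r3: IF@1 ID@2 stall=0 (-) EX@3 MEM@4 WB@5
I1 add r3 <- r1,r4: IF@2 ID@3 stall=0 (-) EX@4 MEM@5 WB@6
I2 add r2 <- r1,r4: IF@3 ID@4 stall=0 (-) EX@5 MEM@6 WB@7
I3 sub r5 <- r5,r2: IF@4 ID@5 stall=2 (RAW on I2.r2 (WB@7)) EX@8 MEM@9 WB@10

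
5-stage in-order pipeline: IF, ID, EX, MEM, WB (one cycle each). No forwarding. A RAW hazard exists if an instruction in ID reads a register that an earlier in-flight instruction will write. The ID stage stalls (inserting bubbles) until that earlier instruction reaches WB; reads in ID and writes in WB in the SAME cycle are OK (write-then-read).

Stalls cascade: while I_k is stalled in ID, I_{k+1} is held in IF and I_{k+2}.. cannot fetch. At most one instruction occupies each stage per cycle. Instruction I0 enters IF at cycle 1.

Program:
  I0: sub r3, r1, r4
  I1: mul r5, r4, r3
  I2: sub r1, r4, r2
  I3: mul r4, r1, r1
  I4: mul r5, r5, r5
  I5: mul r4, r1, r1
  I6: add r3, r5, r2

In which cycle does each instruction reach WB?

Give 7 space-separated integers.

Answer: 5 8 9 12 13 14 16

Derivation:
I0 sub r3 <- r1,r4: IF@1 ID@2 stall=0 (-) EX@3 MEM@4 WB@5
I1 mul r5 <- r4,r3: IF@2 ID@3 stall=2 (RAW on I0.r3 (WB@5)) EX@6 MEM@7 WB@8
I2 sub r1 <- r4,r2: IF@3 ID@6 stall=0 (-) EX@7 MEM@8 WB@9
I3 mul r4 <- r1,r1: IF@6 ID@7 stall=2 (RAW on I2.r1 (WB@9)) EX@10 MEM@11 WB@12
I4 mul r5 <- r5,r5: IF@7 ID@10 stall=0 (-) EX@11 MEM@12 WB@13
I5 mul r4 <- r1,r1: IF@10 ID@11 stall=0 (-) EX@12 MEM@13 WB@14
I6 add r3 <- r5,r2: IF@11 ID@12 stall=1 (RAW on I4.r5 (WB@13)) EX@14 MEM@15 WB@16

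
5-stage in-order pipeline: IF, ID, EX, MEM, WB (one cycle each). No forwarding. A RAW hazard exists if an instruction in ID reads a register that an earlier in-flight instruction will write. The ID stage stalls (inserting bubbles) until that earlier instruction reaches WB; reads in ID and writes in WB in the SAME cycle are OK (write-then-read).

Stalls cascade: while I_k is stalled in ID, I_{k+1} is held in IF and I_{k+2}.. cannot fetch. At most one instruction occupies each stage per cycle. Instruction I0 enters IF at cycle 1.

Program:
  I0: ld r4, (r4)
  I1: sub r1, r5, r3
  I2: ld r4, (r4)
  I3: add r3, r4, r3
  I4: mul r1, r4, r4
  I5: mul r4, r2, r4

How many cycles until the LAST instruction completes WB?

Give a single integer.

Answer: 13

Derivation:
I0 ld r4 <- r4: IF@1 ID@2 stall=0 (-) EX@3 MEM@4 WB@5
I1 sub r1 <- r5,r3: IF@2 ID@3 stall=0 (-) EX@4 MEM@5 WB@6
I2 ld r4 <- r4: IF@3 ID@4 stall=1 (RAW on I0.r4 (WB@5)) EX@6 MEM@7 WB@8
I3 add r3 <- r4,r3: IF@4 ID@6 stall=2 (RAW on I2.r4 (WB@8)) EX@9 MEM@10 WB@11
I4 mul r1 <- r4,r4: IF@6 ID@9 stall=0 (-) EX@10 MEM@11 WB@12
I5 mul r4 <- r2,r4: IF@9 ID@10 stall=0 (-) EX@11 MEM@12 WB@13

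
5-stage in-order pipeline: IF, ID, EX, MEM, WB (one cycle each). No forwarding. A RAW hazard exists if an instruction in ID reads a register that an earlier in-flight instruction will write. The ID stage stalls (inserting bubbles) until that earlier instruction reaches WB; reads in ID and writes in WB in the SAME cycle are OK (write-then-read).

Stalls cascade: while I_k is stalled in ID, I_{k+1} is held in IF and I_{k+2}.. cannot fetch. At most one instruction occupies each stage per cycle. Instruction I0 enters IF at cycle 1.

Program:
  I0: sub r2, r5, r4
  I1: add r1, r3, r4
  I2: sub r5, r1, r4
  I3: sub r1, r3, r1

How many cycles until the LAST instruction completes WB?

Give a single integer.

Answer: 10

Derivation:
I0 sub r2 <- r5,r4: IF@1 ID@2 stall=0 (-) EX@3 MEM@4 WB@5
I1 add r1 <- r3,r4: IF@2 ID@3 stall=0 (-) EX@4 MEM@5 WB@6
I2 sub r5 <- r1,r4: IF@3 ID@4 stall=2 (RAW on I1.r1 (WB@6)) EX@7 MEM@8 WB@9
I3 sub r1 <- r3,r1: IF@4 ID@7 stall=0 (-) EX@8 MEM@9 WB@10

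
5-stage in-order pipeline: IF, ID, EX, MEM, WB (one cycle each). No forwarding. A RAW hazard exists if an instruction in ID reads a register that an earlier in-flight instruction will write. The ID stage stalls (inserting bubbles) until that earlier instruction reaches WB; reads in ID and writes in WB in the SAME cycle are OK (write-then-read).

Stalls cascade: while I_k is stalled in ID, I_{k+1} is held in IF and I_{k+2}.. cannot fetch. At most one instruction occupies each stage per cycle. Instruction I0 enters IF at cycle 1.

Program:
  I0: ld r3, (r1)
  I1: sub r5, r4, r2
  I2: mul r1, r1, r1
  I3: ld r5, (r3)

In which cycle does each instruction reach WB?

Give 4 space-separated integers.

Answer: 5 6 7 8

Derivation:
I0 ld r3 <- r1: IF@1 ID@2 stall=0 (-) EX@3 MEM@4 WB@5
I1 sub r5 <- r4,r2: IF@2 ID@3 stall=0 (-) EX@4 MEM@5 WB@6
I2 mul r1 <- r1,r1: IF@3 ID@4 stall=0 (-) EX@5 MEM@6 WB@7
I3 ld r5 <- r3: IF@4 ID@5 stall=0 (-) EX@6 MEM@7 WB@8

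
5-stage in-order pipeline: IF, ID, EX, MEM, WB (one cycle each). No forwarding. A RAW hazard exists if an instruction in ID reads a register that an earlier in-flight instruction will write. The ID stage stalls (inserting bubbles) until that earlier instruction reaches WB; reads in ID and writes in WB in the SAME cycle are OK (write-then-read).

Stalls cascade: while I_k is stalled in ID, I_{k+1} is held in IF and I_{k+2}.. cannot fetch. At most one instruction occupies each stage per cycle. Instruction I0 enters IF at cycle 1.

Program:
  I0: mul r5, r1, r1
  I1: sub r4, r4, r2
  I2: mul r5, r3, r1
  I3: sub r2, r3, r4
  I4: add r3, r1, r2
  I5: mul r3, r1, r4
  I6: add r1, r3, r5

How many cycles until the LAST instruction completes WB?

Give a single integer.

I0 mul r5 <- r1,r1: IF@1 ID@2 stall=0 (-) EX@3 MEM@4 WB@5
I1 sub r4 <- r4,r2: IF@2 ID@3 stall=0 (-) EX@4 MEM@5 WB@6
I2 mul r5 <- r3,r1: IF@3 ID@4 stall=0 (-) EX@5 MEM@6 WB@7
I3 sub r2 <- r3,r4: IF@4 ID@5 stall=1 (RAW on I1.r4 (WB@6)) EX@7 MEM@8 WB@9
I4 add r3 <- r1,r2: IF@5 ID@7 stall=2 (RAW on I3.r2 (WB@9)) EX@10 MEM@11 WB@12
I5 mul r3 <- r1,r4: IF@7 ID@10 stall=0 (-) EX@11 MEM@12 WB@13
I6 add r1 <- r3,r5: IF@10 ID@11 stall=2 (RAW on I5.r3 (WB@13)) EX@14 MEM@15 WB@16

Answer: 16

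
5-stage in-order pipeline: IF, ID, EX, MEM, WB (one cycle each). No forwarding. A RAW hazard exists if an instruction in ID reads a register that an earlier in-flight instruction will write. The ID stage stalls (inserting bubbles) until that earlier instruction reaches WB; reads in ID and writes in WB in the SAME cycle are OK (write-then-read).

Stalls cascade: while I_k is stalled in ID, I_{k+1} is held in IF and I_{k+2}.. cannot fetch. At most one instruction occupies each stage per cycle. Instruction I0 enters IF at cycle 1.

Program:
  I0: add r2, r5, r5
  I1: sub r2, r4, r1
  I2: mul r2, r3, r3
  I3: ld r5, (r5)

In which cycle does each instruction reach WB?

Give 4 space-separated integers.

I0 add r2 <- r5,r5: IF@1 ID@2 stall=0 (-) EX@3 MEM@4 WB@5
I1 sub r2 <- r4,r1: IF@2 ID@3 stall=0 (-) EX@4 MEM@5 WB@6
I2 mul r2 <- r3,r3: IF@3 ID@4 stall=0 (-) EX@5 MEM@6 WB@7
I3 ld r5 <- r5: IF@4 ID@5 stall=0 (-) EX@6 MEM@7 WB@8

Answer: 5 6 7 8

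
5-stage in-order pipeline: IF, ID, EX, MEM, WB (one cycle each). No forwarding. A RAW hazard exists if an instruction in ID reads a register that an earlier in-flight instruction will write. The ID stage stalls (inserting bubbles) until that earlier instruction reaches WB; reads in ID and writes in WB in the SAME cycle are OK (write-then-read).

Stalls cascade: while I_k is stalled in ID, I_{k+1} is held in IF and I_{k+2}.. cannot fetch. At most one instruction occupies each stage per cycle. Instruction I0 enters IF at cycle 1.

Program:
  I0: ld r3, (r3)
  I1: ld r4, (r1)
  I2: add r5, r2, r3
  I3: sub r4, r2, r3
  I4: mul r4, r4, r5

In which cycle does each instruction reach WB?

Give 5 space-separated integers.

Answer: 5 6 8 9 12

Derivation:
I0 ld r3 <- r3: IF@1 ID@2 stall=0 (-) EX@3 MEM@4 WB@5
I1 ld r4 <- r1: IF@2 ID@3 stall=0 (-) EX@4 MEM@5 WB@6
I2 add r5 <- r2,r3: IF@3 ID@4 stall=1 (RAW on I0.r3 (WB@5)) EX@6 MEM@7 WB@8
I3 sub r4 <- r2,r3: IF@4 ID@6 stall=0 (-) EX@7 MEM@8 WB@9
I4 mul r4 <- r4,r5: IF@6 ID@7 stall=2 (RAW on I3.r4 (WB@9)) EX@10 MEM@11 WB@12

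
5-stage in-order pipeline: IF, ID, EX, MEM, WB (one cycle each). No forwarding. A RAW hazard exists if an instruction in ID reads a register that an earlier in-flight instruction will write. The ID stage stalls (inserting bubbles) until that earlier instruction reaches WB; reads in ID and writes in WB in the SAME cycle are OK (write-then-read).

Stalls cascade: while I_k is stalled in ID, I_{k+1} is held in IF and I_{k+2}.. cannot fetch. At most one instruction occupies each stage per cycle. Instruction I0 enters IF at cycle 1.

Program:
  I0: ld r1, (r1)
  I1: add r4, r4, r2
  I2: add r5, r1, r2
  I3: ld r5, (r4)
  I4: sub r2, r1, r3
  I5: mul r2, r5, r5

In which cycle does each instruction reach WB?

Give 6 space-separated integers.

Answer: 5 6 8 9 10 12

Derivation:
I0 ld r1 <- r1: IF@1 ID@2 stall=0 (-) EX@3 MEM@4 WB@5
I1 add r4 <- r4,r2: IF@2 ID@3 stall=0 (-) EX@4 MEM@5 WB@6
I2 add r5 <- r1,r2: IF@3 ID@4 stall=1 (RAW on I0.r1 (WB@5)) EX@6 MEM@7 WB@8
I3 ld r5 <- r4: IF@4 ID@6 stall=0 (-) EX@7 MEM@8 WB@9
I4 sub r2 <- r1,r3: IF@6 ID@7 stall=0 (-) EX@8 MEM@9 WB@10
I5 mul r2 <- r5,r5: IF@7 ID@8 stall=1 (RAW on I3.r5 (WB@9)) EX@10 MEM@11 WB@12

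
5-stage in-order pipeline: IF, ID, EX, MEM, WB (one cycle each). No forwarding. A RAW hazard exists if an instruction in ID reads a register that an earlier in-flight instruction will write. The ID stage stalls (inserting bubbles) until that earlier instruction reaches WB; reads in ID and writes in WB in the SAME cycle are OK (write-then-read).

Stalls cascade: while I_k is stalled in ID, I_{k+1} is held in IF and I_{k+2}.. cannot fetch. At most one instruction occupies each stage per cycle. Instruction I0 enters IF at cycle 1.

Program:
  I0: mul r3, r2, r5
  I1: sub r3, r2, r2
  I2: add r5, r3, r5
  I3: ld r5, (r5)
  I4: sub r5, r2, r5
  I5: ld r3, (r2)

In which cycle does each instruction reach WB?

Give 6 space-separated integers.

Answer: 5 6 9 12 15 16

Derivation:
I0 mul r3 <- r2,r5: IF@1 ID@2 stall=0 (-) EX@3 MEM@4 WB@5
I1 sub r3 <- r2,r2: IF@2 ID@3 stall=0 (-) EX@4 MEM@5 WB@6
I2 add r5 <- r3,r5: IF@3 ID@4 stall=2 (RAW on I1.r3 (WB@6)) EX@7 MEM@8 WB@9
I3 ld r5 <- r5: IF@4 ID@7 stall=2 (RAW on I2.r5 (WB@9)) EX@10 MEM@11 WB@12
I4 sub r5 <- r2,r5: IF@7 ID@10 stall=2 (RAW on I3.r5 (WB@12)) EX@13 MEM@14 WB@15
I5 ld r3 <- r2: IF@10 ID@13 stall=0 (-) EX@14 MEM@15 WB@16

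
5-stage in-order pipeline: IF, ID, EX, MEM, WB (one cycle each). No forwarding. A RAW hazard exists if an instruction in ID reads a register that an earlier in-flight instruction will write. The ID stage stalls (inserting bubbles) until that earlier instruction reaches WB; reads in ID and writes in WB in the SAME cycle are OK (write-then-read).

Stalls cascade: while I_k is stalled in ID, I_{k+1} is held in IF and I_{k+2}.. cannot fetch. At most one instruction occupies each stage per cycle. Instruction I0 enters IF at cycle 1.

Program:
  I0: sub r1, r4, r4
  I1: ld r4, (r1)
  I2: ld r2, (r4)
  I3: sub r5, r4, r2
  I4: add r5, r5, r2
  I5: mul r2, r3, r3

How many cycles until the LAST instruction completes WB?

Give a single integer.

I0 sub r1 <- r4,r4: IF@1 ID@2 stall=0 (-) EX@3 MEM@4 WB@5
I1 ld r4 <- r1: IF@2 ID@3 stall=2 (RAW on I0.r1 (WB@5)) EX@6 MEM@7 WB@8
I2 ld r2 <- r4: IF@3 ID@6 stall=2 (RAW on I1.r4 (WB@8)) EX@9 MEM@10 WB@11
I3 sub r5 <- r4,r2: IF@6 ID@9 stall=2 (RAW on I2.r2 (WB@11)) EX@12 MEM@13 WB@14
I4 add r5 <- r5,r2: IF@9 ID@12 stall=2 (RAW on I3.r5 (WB@14)) EX@15 MEM@16 WB@17
I5 mul r2 <- r3,r3: IF@12 ID@15 stall=0 (-) EX@16 MEM@17 WB@18

Answer: 18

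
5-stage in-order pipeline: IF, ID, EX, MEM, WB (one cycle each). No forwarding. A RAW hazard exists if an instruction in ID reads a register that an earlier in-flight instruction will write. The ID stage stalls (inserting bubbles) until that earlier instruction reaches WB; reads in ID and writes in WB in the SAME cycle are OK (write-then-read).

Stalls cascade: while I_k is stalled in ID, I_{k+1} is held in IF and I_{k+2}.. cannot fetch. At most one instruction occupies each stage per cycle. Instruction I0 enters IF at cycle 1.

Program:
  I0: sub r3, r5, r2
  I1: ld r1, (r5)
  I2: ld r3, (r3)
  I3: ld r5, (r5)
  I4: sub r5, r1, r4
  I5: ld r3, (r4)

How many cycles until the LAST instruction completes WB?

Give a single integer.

I0 sub r3 <- r5,r2: IF@1 ID@2 stall=0 (-) EX@3 MEM@4 WB@5
I1 ld r1 <- r5: IF@2 ID@3 stall=0 (-) EX@4 MEM@5 WB@6
I2 ld r3 <- r3: IF@3 ID@4 stall=1 (RAW on I0.r3 (WB@5)) EX@6 MEM@7 WB@8
I3 ld r5 <- r5: IF@4 ID@6 stall=0 (-) EX@7 MEM@8 WB@9
I4 sub r5 <- r1,r4: IF@6 ID@7 stall=0 (-) EX@8 MEM@9 WB@10
I5 ld r3 <- r4: IF@7 ID@8 stall=0 (-) EX@9 MEM@10 WB@11

Answer: 11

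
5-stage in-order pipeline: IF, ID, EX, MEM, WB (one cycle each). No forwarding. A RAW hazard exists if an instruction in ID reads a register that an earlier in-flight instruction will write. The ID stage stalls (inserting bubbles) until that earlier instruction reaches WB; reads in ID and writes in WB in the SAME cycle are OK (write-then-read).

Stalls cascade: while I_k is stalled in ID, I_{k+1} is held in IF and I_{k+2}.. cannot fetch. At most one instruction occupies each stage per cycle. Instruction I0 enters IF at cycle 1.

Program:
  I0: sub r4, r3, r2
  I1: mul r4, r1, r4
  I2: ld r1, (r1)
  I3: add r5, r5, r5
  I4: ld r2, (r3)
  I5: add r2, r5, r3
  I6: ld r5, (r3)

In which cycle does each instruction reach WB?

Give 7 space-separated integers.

I0 sub r4 <- r3,r2: IF@1 ID@2 stall=0 (-) EX@3 MEM@4 WB@5
I1 mul r4 <- r1,r4: IF@2 ID@3 stall=2 (RAW on I0.r4 (WB@5)) EX@6 MEM@7 WB@8
I2 ld r1 <- r1: IF@3 ID@6 stall=0 (-) EX@7 MEM@8 WB@9
I3 add r5 <- r5,r5: IF@6 ID@7 stall=0 (-) EX@8 MEM@9 WB@10
I4 ld r2 <- r3: IF@7 ID@8 stall=0 (-) EX@9 MEM@10 WB@11
I5 add r2 <- r5,r3: IF@8 ID@9 stall=1 (RAW on I3.r5 (WB@10)) EX@11 MEM@12 WB@13
I6 ld r5 <- r3: IF@9 ID@11 stall=0 (-) EX@12 MEM@13 WB@14

Answer: 5 8 9 10 11 13 14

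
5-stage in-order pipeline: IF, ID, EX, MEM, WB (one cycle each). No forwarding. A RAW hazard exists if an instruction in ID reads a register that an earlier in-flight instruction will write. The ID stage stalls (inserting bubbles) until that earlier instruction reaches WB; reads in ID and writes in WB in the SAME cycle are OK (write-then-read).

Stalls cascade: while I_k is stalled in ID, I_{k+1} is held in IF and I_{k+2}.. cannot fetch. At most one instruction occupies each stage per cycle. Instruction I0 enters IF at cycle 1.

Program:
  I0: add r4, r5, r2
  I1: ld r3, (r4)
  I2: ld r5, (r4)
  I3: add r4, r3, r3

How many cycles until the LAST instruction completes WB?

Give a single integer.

Answer: 11

Derivation:
I0 add r4 <- r5,r2: IF@1 ID@2 stall=0 (-) EX@3 MEM@4 WB@5
I1 ld r3 <- r4: IF@2 ID@3 stall=2 (RAW on I0.r4 (WB@5)) EX@6 MEM@7 WB@8
I2 ld r5 <- r4: IF@3 ID@6 stall=0 (-) EX@7 MEM@8 WB@9
I3 add r4 <- r3,r3: IF@6 ID@7 stall=1 (RAW on I1.r3 (WB@8)) EX@9 MEM@10 WB@11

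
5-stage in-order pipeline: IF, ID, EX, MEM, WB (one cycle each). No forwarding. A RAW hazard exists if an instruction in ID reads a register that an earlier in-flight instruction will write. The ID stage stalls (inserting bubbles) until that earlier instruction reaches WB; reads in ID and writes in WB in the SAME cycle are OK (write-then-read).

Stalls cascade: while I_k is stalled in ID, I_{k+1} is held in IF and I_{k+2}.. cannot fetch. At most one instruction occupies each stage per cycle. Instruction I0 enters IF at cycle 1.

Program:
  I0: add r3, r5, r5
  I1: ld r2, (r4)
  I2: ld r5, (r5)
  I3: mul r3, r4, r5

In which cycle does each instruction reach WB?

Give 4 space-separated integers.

I0 add r3 <- r5,r5: IF@1 ID@2 stall=0 (-) EX@3 MEM@4 WB@5
I1 ld r2 <- r4: IF@2 ID@3 stall=0 (-) EX@4 MEM@5 WB@6
I2 ld r5 <- r5: IF@3 ID@4 stall=0 (-) EX@5 MEM@6 WB@7
I3 mul r3 <- r4,r5: IF@4 ID@5 stall=2 (RAW on I2.r5 (WB@7)) EX@8 MEM@9 WB@10

Answer: 5 6 7 10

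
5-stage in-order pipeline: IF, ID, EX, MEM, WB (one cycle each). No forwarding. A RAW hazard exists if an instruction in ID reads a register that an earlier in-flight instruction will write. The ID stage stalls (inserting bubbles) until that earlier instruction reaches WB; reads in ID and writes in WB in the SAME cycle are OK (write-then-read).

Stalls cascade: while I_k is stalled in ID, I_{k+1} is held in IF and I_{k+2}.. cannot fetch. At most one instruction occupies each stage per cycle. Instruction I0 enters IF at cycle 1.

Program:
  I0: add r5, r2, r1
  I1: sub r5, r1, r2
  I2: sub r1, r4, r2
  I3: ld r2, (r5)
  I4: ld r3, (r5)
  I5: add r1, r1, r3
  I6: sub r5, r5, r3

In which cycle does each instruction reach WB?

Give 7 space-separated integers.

I0 add r5 <- r2,r1: IF@1 ID@2 stall=0 (-) EX@3 MEM@4 WB@5
I1 sub r5 <- r1,r2: IF@2 ID@3 stall=0 (-) EX@4 MEM@5 WB@6
I2 sub r1 <- r4,r2: IF@3 ID@4 stall=0 (-) EX@5 MEM@6 WB@7
I3 ld r2 <- r5: IF@4 ID@5 stall=1 (RAW on I1.r5 (WB@6)) EX@7 MEM@8 WB@9
I4 ld r3 <- r5: IF@5 ID@7 stall=0 (-) EX@8 MEM@9 WB@10
I5 add r1 <- r1,r3: IF@7 ID@8 stall=2 (RAW on I4.r3 (WB@10)) EX@11 MEM@12 WB@13
I6 sub r5 <- r5,r3: IF@8 ID@11 stall=0 (-) EX@12 MEM@13 WB@14

Answer: 5 6 7 9 10 13 14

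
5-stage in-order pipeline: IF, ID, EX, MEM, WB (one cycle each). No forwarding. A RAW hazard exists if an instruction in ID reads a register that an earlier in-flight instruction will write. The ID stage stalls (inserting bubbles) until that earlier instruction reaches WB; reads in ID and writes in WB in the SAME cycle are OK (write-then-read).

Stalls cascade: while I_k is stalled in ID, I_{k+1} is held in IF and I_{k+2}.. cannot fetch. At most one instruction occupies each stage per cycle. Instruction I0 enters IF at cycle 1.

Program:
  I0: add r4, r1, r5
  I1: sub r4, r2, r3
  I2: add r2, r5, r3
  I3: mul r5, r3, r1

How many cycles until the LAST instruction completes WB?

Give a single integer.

Answer: 8

Derivation:
I0 add r4 <- r1,r5: IF@1 ID@2 stall=0 (-) EX@3 MEM@4 WB@5
I1 sub r4 <- r2,r3: IF@2 ID@3 stall=0 (-) EX@4 MEM@5 WB@6
I2 add r2 <- r5,r3: IF@3 ID@4 stall=0 (-) EX@5 MEM@6 WB@7
I3 mul r5 <- r3,r1: IF@4 ID@5 stall=0 (-) EX@6 MEM@7 WB@8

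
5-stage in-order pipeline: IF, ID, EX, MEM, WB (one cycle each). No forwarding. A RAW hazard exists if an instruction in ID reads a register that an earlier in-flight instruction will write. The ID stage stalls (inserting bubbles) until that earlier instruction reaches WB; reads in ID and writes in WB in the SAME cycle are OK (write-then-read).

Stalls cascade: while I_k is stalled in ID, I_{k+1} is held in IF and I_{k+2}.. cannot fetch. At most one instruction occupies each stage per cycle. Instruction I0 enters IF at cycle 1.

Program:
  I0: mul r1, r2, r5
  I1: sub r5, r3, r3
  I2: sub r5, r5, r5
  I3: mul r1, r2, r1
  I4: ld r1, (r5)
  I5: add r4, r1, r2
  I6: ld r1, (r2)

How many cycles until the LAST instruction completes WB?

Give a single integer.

I0 mul r1 <- r2,r5: IF@1 ID@2 stall=0 (-) EX@3 MEM@4 WB@5
I1 sub r5 <- r3,r3: IF@2 ID@3 stall=0 (-) EX@4 MEM@5 WB@6
I2 sub r5 <- r5,r5: IF@3 ID@4 stall=2 (RAW on I1.r5 (WB@6)) EX@7 MEM@8 WB@9
I3 mul r1 <- r2,r1: IF@4 ID@7 stall=0 (-) EX@8 MEM@9 WB@10
I4 ld r1 <- r5: IF@7 ID@8 stall=1 (RAW on I2.r5 (WB@9)) EX@10 MEM@11 WB@12
I5 add r4 <- r1,r2: IF@8 ID@10 stall=2 (RAW on I4.r1 (WB@12)) EX@13 MEM@14 WB@15
I6 ld r1 <- r2: IF@10 ID@13 stall=0 (-) EX@14 MEM@15 WB@16

Answer: 16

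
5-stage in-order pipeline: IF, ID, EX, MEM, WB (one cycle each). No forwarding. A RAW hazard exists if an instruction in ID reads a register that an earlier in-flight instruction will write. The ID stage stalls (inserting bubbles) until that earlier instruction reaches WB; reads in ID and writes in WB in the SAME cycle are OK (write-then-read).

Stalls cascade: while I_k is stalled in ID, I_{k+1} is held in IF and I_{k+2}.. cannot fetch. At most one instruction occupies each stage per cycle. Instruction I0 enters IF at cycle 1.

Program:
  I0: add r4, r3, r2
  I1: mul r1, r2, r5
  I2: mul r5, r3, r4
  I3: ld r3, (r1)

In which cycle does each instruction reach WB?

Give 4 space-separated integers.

I0 add r4 <- r3,r2: IF@1 ID@2 stall=0 (-) EX@3 MEM@4 WB@5
I1 mul r1 <- r2,r5: IF@2 ID@3 stall=0 (-) EX@4 MEM@5 WB@6
I2 mul r5 <- r3,r4: IF@3 ID@4 stall=1 (RAW on I0.r4 (WB@5)) EX@6 MEM@7 WB@8
I3 ld r3 <- r1: IF@4 ID@6 stall=0 (-) EX@7 MEM@8 WB@9

Answer: 5 6 8 9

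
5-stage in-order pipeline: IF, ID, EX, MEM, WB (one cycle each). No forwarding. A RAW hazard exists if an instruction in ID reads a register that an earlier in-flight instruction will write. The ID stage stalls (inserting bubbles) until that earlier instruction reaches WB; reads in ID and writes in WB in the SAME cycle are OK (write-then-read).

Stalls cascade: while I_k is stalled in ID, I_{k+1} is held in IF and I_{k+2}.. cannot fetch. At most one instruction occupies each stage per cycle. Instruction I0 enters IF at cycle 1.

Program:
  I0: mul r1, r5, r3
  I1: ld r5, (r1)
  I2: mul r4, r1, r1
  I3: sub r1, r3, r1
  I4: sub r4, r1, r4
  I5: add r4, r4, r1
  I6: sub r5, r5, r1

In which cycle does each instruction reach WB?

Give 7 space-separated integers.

Answer: 5 8 9 10 13 16 17

Derivation:
I0 mul r1 <- r5,r3: IF@1 ID@2 stall=0 (-) EX@3 MEM@4 WB@5
I1 ld r5 <- r1: IF@2 ID@3 stall=2 (RAW on I0.r1 (WB@5)) EX@6 MEM@7 WB@8
I2 mul r4 <- r1,r1: IF@3 ID@6 stall=0 (-) EX@7 MEM@8 WB@9
I3 sub r1 <- r3,r1: IF@6 ID@7 stall=0 (-) EX@8 MEM@9 WB@10
I4 sub r4 <- r1,r4: IF@7 ID@8 stall=2 (RAW on I3.r1 (WB@10)) EX@11 MEM@12 WB@13
I5 add r4 <- r4,r1: IF@8 ID@11 stall=2 (RAW on I4.r4 (WB@13)) EX@14 MEM@15 WB@16
I6 sub r5 <- r5,r1: IF@11 ID@14 stall=0 (-) EX@15 MEM@16 WB@17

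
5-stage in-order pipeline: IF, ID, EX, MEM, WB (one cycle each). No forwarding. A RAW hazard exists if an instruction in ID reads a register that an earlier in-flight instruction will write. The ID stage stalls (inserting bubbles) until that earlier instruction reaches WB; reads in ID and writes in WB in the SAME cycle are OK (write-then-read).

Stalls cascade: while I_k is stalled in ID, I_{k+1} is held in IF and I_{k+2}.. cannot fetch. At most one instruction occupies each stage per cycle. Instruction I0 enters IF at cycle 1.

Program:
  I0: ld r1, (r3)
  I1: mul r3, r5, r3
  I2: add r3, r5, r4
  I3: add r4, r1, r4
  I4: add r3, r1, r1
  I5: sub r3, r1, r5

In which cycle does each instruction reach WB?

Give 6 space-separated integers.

Answer: 5 6 7 8 9 10

Derivation:
I0 ld r1 <- r3: IF@1 ID@2 stall=0 (-) EX@3 MEM@4 WB@5
I1 mul r3 <- r5,r3: IF@2 ID@3 stall=0 (-) EX@4 MEM@5 WB@6
I2 add r3 <- r5,r4: IF@3 ID@4 stall=0 (-) EX@5 MEM@6 WB@7
I3 add r4 <- r1,r4: IF@4 ID@5 stall=0 (-) EX@6 MEM@7 WB@8
I4 add r3 <- r1,r1: IF@5 ID@6 stall=0 (-) EX@7 MEM@8 WB@9
I5 sub r3 <- r1,r5: IF@6 ID@7 stall=0 (-) EX@8 MEM@9 WB@10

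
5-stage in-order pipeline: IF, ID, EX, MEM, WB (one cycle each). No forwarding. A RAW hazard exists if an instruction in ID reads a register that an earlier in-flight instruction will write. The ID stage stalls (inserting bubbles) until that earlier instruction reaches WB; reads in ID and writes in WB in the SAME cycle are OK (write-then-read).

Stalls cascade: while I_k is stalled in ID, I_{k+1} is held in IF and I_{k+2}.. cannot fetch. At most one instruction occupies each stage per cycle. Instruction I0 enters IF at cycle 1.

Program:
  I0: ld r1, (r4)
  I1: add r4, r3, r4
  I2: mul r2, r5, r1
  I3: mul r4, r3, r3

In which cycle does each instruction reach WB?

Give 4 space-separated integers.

I0 ld r1 <- r4: IF@1 ID@2 stall=0 (-) EX@3 MEM@4 WB@5
I1 add r4 <- r3,r4: IF@2 ID@3 stall=0 (-) EX@4 MEM@5 WB@6
I2 mul r2 <- r5,r1: IF@3 ID@4 stall=1 (RAW on I0.r1 (WB@5)) EX@6 MEM@7 WB@8
I3 mul r4 <- r3,r3: IF@4 ID@6 stall=0 (-) EX@7 MEM@8 WB@9

Answer: 5 6 8 9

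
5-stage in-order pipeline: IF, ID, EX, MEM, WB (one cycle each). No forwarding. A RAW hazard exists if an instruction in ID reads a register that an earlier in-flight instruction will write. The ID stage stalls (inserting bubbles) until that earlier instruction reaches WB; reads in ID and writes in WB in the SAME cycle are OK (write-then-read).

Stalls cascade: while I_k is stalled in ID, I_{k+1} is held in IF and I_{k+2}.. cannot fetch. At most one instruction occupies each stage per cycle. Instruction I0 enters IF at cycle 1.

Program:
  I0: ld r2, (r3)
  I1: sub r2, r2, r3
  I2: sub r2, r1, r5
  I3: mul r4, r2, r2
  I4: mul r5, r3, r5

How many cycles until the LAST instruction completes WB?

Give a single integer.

Answer: 13

Derivation:
I0 ld r2 <- r3: IF@1 ID@2 stall=0 (-) EX@3 MEM@4 WB@5
I1 sub r2 <- r2,r3: IF@2 ID@3 stall=2 (RAW on I0.r2 (WB@5)) EX@6 MEM@7 WB@8
I2 sub r2 <- r1,r5: IF@3 ID@6 stall=0 (-) EX@7 MEM@8 WB@9
I3 mul r4 <- r2,r2: IF@6 ID@7 stall=2 (RAW on I2.r2 (WB@9)) EX@10 MEM@11 WB@12
I4 mul r5 <- r3,r5: IF@7 ID@10 stall=0 (-) EX@11 MEM@12 WB@13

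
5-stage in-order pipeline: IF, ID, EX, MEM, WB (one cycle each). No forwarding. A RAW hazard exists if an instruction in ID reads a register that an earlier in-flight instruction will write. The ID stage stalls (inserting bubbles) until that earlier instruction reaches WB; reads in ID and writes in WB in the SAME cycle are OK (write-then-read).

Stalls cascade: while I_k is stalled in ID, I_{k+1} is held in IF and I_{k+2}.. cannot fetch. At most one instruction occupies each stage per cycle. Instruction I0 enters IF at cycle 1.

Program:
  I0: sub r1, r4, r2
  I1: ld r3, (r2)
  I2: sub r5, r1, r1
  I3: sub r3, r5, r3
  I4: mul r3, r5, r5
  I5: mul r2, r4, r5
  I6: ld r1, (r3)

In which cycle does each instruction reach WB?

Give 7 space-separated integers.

I0 sub r1 <- r4,r2: IF@1 ID@2 stall=0 (-) EX@3 MEM@4 WB@5
I1 ld r3 <- r2: IF@2 ID@3 stall=0 (-) EX@4 MEM@5 WB@6
I2 sub r5 <- r1,r1: IF@3 ID@4 stall=1 (RAW on I0.r1 (WB@5)) EX@6 MEM@7 WB@8
I3 sub r3 <- r5,r3: IF@4 ID@6 stall=2 (RAW on I2.r5 (WB@8)) EX@9 MEM@10 WB@11
I4 mul r3 <- r5,r5: IF@6 ID@9 stall=0 (-) EX@10 MEM@11 WB@12
I5 mul r2 <- r4,r5: IF@9 ID@10 stall=0 (-) EX@11 MEM@12 WB@13
I6 ld r1 <- r3: IF@10 ID@11 stall=1 (RAW on I4.r3 (WB@12)) EX@13 MEM@14 WB@15

Answer: 5 6 8 11 12 13 15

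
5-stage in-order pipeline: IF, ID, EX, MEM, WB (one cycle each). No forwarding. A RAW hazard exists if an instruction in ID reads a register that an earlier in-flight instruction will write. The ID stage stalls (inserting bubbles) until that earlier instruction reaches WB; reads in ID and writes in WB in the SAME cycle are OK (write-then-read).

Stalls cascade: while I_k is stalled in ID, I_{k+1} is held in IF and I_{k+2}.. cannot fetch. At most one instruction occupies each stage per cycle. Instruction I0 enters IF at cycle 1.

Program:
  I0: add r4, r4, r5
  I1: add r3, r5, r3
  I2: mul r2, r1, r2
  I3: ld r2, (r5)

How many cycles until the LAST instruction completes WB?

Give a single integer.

I0 add r4 <- r4,r5: IF@1 ID@2 stall=0 (-) EX@3 MEM@4 WB@5
I1 add r3 <- r5,r3: IF@2 ID@3 stall=0 (-) EX@4 MEM@5 WB@6
I2 mul r2 <- r1,r2: IF@3 ID@4 stall=0 (-) EX@5 MEM@6 WB@7
I3 ld r2 <- r5: IF@4 ID@5 stall=0 (-) EX@6 MEM@7 WB@8

Answer: 8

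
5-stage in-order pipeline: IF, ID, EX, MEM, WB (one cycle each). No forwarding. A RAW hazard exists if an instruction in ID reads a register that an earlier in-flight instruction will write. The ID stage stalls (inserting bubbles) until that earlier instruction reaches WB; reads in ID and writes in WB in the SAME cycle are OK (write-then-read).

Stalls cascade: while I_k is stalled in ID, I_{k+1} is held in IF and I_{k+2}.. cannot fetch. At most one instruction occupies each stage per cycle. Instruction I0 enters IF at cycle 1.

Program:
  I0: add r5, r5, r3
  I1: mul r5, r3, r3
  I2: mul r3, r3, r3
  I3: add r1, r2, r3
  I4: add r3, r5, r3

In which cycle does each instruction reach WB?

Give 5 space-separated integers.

I0 add r5 <- r5,r3: IF@1 ID@2 stall=0 (-) EX@3 MEM@4 WB@5
I1 mul r5 <- r3,r3: IF@2 ID@3 stall=0 (-) EX@4 MEM@5 WB@6
I2 mul r3 <- r3,r3: IF@3 ID@4 stall=0 (-) EX@5 MEM@6 WB@7
I3 add r1 <- r2,r3: IF@4 ID@5 stall=2 (RAW on I2.r3 (WB@7)) EX@8 MEM@9 WB@10
I4 add r3 <- r5,r3: IF@5 ID@8 stall=0 (-) EX@9 MEM@10 WB@11

Answer: 5 6 7 10 11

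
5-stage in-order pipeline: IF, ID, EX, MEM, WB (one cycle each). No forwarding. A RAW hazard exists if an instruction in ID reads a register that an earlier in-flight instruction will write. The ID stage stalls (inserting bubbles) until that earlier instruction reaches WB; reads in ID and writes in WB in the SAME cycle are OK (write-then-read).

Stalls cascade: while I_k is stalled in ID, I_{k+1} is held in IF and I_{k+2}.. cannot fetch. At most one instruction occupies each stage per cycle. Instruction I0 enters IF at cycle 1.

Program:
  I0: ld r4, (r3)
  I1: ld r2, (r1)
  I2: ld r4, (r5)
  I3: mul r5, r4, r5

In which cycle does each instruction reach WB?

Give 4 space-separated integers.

Answer: 5 6 7 10

Derivation:
I0 ld r4 <- r3: IF@1 ID@2 stall=0 (-) EX@3 MEM@4 WB@5
I1 ld r2 <- r1: IF@2 ID@3 stall=0 (-) EX@4 MEM@5 WB@6
I2 ld r4 <- r5: IF@3 ID@4 stall=0 (-) EX@5 MEM@6 WB@7
I3 mul r5 <- r4,r5: IF@4 ID@5 stall=2 (RAW on I2.r4 (WB@7)) EX@8 MEM@9 WB@10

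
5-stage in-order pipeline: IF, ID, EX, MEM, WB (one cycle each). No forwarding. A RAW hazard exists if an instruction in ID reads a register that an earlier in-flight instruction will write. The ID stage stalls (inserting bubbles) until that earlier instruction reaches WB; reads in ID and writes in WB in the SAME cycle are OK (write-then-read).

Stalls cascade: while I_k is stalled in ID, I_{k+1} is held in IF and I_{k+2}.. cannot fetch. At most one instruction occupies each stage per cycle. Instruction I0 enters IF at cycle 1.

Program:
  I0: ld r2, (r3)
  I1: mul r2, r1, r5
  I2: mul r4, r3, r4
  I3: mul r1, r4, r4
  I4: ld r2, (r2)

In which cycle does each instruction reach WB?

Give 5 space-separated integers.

I0 ld r2 <- r3: IF@1 ID@2 stall=0 (-) EX@3 MEM@4 WB@5
I1 mul r2 <- r1,r5: IF@2 ID@3 stall=0 (-) EX@4 MEM@5 WB@6
I2 mul r4 <- r3,r4: IF@3 ID@4 stall=0 (-) EX@5 MEM@6 WB@7
I3 mul r1 <- r4,r4: IF@4 ID@5 stall=2 (RAW on I2.r4 (WB@7)) EX@8 MEM@9 WB@10
I4 ld r2 <- r2: IF@5 ID@8 stall=0 (-) EX@9 MEM@10 WB@11

Answer: 5 6 7 10 11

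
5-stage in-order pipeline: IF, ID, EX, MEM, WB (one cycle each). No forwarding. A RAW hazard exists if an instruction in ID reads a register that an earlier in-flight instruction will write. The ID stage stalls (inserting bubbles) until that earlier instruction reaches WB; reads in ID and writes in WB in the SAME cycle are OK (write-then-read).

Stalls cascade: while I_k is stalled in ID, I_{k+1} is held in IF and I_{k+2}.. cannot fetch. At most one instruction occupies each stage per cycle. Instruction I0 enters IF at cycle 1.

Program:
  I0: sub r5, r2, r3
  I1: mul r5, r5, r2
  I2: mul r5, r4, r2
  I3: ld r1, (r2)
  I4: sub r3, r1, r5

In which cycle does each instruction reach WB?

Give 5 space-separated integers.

Answer: 5 8 9 10 13

Derivation:
I0 sub r5 <- r2,r3: IF@1 ID@2 stall=0 (-) EX@3 MEM@4 WB@5
I1 mul r5 <- r5,r2: IF@2 ID@3 stall=2 (RAW on I0.r5 (WB@5)) EX@6 MEM@7 WB@8
I2 mul r5 <- r4,r2: IF@3 ID@6 stall=0 (-) EX@7 MEM@8 WB@9
I3 ld r1 <- r2: IF@6 ID@7 stall=0 (-) EX@8 MEM@9 WB@10
I4 sub r3 <- r1,r5: IF@7 ID@8 stall=2 (RAW on I3.r1 (WB@10)) EX@11 MEM@12 WB@13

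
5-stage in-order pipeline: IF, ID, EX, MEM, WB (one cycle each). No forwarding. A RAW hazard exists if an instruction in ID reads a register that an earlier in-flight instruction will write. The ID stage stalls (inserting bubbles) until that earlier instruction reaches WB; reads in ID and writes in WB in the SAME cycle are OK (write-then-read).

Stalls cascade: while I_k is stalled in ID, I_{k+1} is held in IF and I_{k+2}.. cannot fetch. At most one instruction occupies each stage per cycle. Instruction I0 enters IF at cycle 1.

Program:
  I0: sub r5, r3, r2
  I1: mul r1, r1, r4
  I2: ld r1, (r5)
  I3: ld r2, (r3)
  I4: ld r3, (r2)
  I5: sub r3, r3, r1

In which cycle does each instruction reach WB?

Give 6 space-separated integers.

Answer: 5 6 8 9 12 15

Derivation:
I0 sub r5 <- r3,r2: IF@1 ID@2 stall=0 (-) EX@3 MEM@4 WB@5
I1 mul r1 <- r1,r4: IF@2 ID@3 stall=0 (-) EX@4 MEM@5 WB@6
I2 ld r1 <- r5: IF@3 ID@4 stall=1 (RAW on I0.r5 (WB@5)) EX@6 MEM@7 WB@8
I3 ld r2 <- r3: IF@4 ID@6 stall=0 (-) EX@7 MEM@8 WB@9
I4 ld r3 <- r2: IF@6 ID@7 stall=2 (RAW on I3.r2 (WB@9)) EX@10 MEM@11 WB@12
I5 sub r3 <- r3,r1: IF@7 ID@10 stall=2 (RAW on I4.r3 (WB@12)) EX@13 MEM@14 WB@15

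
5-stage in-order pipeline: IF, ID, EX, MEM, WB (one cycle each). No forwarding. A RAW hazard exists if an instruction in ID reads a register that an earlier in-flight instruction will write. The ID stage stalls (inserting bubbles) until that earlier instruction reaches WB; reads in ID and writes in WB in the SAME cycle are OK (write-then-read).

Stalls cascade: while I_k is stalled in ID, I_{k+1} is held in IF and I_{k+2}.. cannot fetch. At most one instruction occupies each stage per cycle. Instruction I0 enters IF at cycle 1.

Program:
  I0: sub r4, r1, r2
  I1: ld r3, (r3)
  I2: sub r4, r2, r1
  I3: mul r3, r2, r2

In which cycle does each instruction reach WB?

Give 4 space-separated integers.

I0 sub r4 <- r1,r2: IF@1 ID@2 stall=0 (-) EX@3 MEM@4 WB@5
I1 ld r3 <- r3: IF@2 ID@3 stall=0 (-) EX@4 MEM@5 WB@6
I2 sub r4 <- r2,r1: IF@3 ID@4 stall=0 (-) EX@5 MEM@6 WB@7
I3 mul r3 <- r2,r2: IF@4 ID@5 stall=0 (-) EX@6 MEM@7 WB@8

Answer: 5 6 7 8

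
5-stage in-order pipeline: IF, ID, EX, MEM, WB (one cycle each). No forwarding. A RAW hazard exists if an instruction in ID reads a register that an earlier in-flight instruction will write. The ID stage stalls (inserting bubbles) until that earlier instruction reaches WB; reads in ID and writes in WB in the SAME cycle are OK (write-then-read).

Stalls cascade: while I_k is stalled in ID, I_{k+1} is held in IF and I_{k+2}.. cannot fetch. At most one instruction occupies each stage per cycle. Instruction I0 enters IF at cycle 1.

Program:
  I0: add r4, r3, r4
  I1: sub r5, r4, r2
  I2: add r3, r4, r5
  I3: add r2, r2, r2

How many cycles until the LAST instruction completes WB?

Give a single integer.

Answer: 12

Derivation:
I0 add r4 <- r3,r4: IF@1 ID@2 stall=0 (-) EX@3 MEM@4 WB@5
I1 sub r5 <- r4,r2: IF@2 ID@3 stall=2 (RAW on I0.r4 (WB@5)) EX@6 MEM@7 WB@8
I2 add r3 <- r4,r5: IF@3 ID@6 stall=2 (RAW on I1.r5 (WB@8)) EX@9 MEM@10 WB@11
I3 add r2 <- r2,r2: IF@6 ID@9 stall=0 (-) EX@10 MEM@11 WB@12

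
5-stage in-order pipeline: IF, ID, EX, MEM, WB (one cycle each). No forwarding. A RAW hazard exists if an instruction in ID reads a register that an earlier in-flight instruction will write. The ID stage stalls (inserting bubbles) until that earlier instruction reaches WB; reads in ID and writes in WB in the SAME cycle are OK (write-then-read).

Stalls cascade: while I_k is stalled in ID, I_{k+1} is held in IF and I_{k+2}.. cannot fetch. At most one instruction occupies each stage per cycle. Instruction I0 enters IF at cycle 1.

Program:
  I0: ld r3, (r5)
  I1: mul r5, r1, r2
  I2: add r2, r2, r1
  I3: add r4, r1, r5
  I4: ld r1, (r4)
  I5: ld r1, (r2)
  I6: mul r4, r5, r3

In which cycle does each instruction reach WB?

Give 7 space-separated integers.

I0 ld r3 <- r5: IF@1 ID@2 stall=0 (-) EX@3 MEM@4 WB@5
I1 mul r5 <- r1,r2: IF@2 ID@3 stall=0 (-) EX@4 MEM@5 WB@6
I2 add r2 <- r2,r1: IF@3 ID@4 stall=0 (-) EX@5 MEM@6 WB@7
I3 add r4 <- r1,r5: IF@4 ID@5 stall=1 (RAW on I1.r5 (WB@6)) EX@7 MEM@8 WB@9
I4 ld r1 <- r4: IF@5 ID@7 stall=2 (RAW on I3.r4 (WB@9)) EX@10 MEM@11 WB@12
I5 ld r1 <- r2: IF@7 ID@10 stall=0 (-) EX@11 MEM@12 WB@13
I6 mul r4 <- r5,r3: IF@10 ID@11 stall=0 (-) EX@12 MEM@13 WB@14

Answer: 5 6 7 9 12 13 14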